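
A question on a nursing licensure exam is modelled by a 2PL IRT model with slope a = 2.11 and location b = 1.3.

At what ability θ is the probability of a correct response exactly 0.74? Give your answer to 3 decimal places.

1.796

P(θ) = 1 / (1 + exp(−a(θ − b)))
logit = ln(0.7400/0.2600) = 1.0460
θ = b + logit/(a) = 1.3 + 1.0460/2.1100 = 1.7957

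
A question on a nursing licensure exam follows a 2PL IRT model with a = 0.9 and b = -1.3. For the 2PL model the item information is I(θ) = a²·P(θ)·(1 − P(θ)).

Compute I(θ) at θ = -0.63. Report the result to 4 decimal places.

P = 1/(1+e^{-0.6030}) = 0.6463
P(1−P) = 0.6463 × 0.3537 = 0.2286
I = a² × P(1−P) = 0.9² × 0.2286 = 0.18515

0.1852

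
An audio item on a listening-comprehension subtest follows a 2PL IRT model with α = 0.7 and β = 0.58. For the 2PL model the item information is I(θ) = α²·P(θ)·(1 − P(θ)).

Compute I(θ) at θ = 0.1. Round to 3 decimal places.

0.119

P = 1/(1+e^{0.3360}) = 0.4168
P(1−P) = 0.4168 × 0.5832 = 0.2431
I = α² × P(1−P) = 0.7² × 0.2431 = 0.11911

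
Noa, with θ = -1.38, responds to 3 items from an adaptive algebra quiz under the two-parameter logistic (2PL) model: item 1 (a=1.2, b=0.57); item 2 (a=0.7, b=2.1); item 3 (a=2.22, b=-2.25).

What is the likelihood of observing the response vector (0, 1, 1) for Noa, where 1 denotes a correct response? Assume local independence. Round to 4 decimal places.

P(θ) = 1 / (1 + exp(−a(θ − b)))
P_1 = 1/(1+e^{2.3400}) = 0.0879
P_2 = 1/(1+e^{2.4360}) = 0.0805
P_3 = 1/(1+e^{-1.9314}) = 0.8734
L = (1−P_1) × P_2 × P_3 = 0.9121 × 0.0805 × 0.8734 = 0.06411

0.0641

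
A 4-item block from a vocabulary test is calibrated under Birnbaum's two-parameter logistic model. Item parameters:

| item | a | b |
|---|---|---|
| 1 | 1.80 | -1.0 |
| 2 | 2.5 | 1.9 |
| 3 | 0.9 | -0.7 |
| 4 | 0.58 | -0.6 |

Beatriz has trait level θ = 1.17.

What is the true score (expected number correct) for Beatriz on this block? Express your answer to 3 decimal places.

2.699

P(θ) = 1 / (1 + exp(−a(θ − b)))
P_1 = 1/(1+e^{-3.9060}) = 0.9803
P_2 = 1/(1+e^{1.8250}) = 0.1388
P_3 = 1/(1+e^{-1.6830}) = 0.8433
P_4 = 1/(1+e^{-1.0266}) = 0.7363
E[score] = 0.9803 + 0.1388 + 0.8433 + 0.7363 = 2.6987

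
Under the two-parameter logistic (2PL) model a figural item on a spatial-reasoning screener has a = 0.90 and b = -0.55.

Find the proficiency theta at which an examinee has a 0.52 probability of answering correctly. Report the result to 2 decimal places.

P(theta) = 1 / (1 + exp(−a(theta − b)))
logit = ln(0.5200/0.4800) = 0.0800
theta = b + logit/(a) = -0.55 + 0.0800/0.9000 = -0.4611

-0.46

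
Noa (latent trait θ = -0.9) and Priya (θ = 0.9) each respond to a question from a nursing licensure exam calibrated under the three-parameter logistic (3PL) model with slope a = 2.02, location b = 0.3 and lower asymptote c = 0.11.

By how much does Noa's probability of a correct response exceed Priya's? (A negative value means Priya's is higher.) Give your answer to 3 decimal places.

P(θ) = c + (1 − c) · 1 / (1 + exp(−a(θ − b)))
P(Noa) = 0.1824  [exponent -2.4240]
P(Priya) = 0.7959  [exponent 1.2120]
Difference = 0.1824 − 0.7959 = -0.6135

-0.613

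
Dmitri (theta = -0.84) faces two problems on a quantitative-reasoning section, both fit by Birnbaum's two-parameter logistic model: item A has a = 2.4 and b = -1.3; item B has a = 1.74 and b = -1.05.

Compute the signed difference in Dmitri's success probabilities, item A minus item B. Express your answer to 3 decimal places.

0.161

P(theta) = 1 / (1 + exp(−a(theta − b)))
P_A = 0.7510
P_B = 0.5903
P_A − P_B = 0.1607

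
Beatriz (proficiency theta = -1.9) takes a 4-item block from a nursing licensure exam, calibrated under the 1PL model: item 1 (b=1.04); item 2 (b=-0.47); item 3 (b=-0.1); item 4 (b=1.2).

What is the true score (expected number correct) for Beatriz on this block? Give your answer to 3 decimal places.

P(theta) = 1 / (1 + exp(−(theta − b)))
P_1 = 1/(1+e^{2.9400}) = 0.0502
P_2 = 1/(1+e^{1.4300}) = 0.1931
P_3 = 1/(1+e^{1.8000}) = 0.1419
P_4 = 1/(1+e^{3.1000}) = 0.0431
E[score] = 0.0502 + 0.1931 + 0.1419 + 0.0431 = 0.4283

0.428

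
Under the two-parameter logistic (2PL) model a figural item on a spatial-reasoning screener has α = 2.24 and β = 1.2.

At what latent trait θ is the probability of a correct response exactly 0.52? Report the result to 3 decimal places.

P(θ) = 1 / (1 + exp(−α(θ − β)))
logit = ln(0.5200/0.4800) = 0.0800
θ = β + logit/(α) = 1.2 + 0.0800/2.2400 = 1.2357

1.236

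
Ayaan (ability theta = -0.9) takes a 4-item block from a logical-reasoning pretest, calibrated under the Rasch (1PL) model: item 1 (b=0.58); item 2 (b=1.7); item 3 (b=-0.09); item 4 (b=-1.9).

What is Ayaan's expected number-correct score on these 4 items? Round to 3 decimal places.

1.294

P(theta) = 1 / (1 + exp(−(theta − b)))
P_1 = 1/(1+e^{1.4800}) = 0.1854
P_2 = 1/(1+e^{2.6000}) = 0.0691
P_3 = 1/(1+e^{0.8100}) = 0.3079
P_4 = 1/(1+e^{-1.0000}) = 0.7311
E[score] = 0.1854 + 0.0691 + 0.3079 + 0.7311 = 1.2935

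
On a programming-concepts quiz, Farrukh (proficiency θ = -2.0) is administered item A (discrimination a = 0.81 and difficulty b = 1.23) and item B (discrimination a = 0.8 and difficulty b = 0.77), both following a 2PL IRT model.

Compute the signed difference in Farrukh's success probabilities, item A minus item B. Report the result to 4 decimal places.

P(θ) = 1 / (1 + exp(−a(θ − b)))
P_A = 0.0681
P_B = 0.0983
P_A − P_B = -0.0302

-0.0302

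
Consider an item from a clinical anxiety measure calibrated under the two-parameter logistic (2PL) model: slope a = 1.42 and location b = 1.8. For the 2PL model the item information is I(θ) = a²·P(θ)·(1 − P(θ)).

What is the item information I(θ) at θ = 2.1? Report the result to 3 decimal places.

0.482

P = 1/(1+e^{-0.4260}) = 0.6049
P(1−P) = 0.6049 × 0.3951 = 0.2390
I = a² × P(1−P) = 1.42² × 0.2390 = 0.48190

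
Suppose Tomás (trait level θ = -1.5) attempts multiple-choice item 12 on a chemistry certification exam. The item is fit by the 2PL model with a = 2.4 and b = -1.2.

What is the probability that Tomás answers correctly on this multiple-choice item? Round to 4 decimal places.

P(θ) = 1 / (1 + exp(−a(θ − b)))
Exponent: 2.4 × (-1.5 − (-1.2)) = -0.7200
1/(1 + e^{0.7200}) = 0.3274

0.3274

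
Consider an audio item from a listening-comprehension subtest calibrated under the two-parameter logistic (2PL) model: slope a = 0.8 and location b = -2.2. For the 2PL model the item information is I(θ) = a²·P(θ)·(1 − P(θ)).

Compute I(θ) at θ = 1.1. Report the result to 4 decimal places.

P = 1/(1+e^{-2.6400}) = 0.9334
P(1−P) = 0.9334 × 0.0666 = 0.0622
I = a² × P(1−P) = 0.8² × 0.0622 = 0.03979

0.0398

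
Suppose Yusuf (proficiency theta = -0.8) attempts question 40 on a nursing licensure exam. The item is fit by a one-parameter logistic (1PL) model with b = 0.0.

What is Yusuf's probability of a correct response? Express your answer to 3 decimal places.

P(theta) = 1 / (1 + exp(−(theta − b)))
Exponent: (-0.8 − 0.0) = -0.8000
1/(1 + e^{0.8000}) = 0.3100
P = 0.3100

0.310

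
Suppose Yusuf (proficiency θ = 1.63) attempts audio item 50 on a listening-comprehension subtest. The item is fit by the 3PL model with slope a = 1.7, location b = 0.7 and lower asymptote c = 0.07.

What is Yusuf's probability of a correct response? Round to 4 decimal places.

P(θ) = c + (1 − c) · 1 / (1 + exp(−a(θ − b)))
Exponent: 1.7 × (1.63 − 0.7) = 1.5810
1/(1 + e^{-1.5810}) = 0.8293
P = 0.07 + 0.93 × 0.8293 = 0.8413

0.8413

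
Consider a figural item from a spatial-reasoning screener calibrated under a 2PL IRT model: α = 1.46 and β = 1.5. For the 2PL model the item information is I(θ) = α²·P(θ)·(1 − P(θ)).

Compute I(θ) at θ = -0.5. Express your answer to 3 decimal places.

0.103

P = 1/(1+e^{2.9200}) = 0.0512
P(1−P) = 0.0512 × 0.9488 = 0.0486
I = α² × P(1−P) = 1.46² × 0.0486 = 0.10350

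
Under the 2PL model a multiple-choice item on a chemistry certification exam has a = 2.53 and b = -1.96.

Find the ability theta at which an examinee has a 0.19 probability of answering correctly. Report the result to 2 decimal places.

P(theta) = 1 / (1 + exp(−a(theta − b)))
logit = ln(0.1900/0.8100) = -1.4500
theta = b + logit/(a) = -1.96 + (-1.4500)/2.5300 = -2.5331

-2.53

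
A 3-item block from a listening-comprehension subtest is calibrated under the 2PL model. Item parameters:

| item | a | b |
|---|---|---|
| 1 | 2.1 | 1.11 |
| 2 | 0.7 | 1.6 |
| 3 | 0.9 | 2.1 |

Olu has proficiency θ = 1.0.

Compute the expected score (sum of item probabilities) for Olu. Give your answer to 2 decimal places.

P(θ) = 1 / (1 + exp(−a(θ − b)))
P_1 = 1/(1+e^{0.2310}) = 0.4425
P_2 = 1/(1+e^{0.4200}) = 0.3965
P_3 = 1/(1+e^{0.9900}) = 0.2709
E[score] = 0.4425 + 0.3965 + 0.2709 = 1.1099

1.11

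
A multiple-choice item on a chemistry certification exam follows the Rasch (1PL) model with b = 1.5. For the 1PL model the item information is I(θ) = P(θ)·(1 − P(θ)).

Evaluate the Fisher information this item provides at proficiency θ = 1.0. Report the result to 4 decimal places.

0.2350

P = 1/(1+e^{0.5000}) = 0.3775
P(1−P) = 0.3775 × 0.6225 = 0.2350
I = P(1−P) = 0.23500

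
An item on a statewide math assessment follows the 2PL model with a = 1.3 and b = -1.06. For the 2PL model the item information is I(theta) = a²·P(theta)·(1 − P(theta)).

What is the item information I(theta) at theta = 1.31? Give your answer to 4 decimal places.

P = 1/(1+e^{-3.0810}) = 0.9561
P(1−P) = 0.9561 × 0.0439 = 0.0420
I = a² × P(1−P) = 1.3² × 0.0420 = 0.07093

0.0709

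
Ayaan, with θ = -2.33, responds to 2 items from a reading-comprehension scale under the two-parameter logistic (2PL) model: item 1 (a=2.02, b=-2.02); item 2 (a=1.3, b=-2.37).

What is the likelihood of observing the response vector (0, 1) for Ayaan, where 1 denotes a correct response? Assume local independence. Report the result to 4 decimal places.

0.3343

P(θ) = 1 / (1 + exp(−a(θ − b)))
P_1 = 1/(1+e^{0.6262}) = 0.3484
P_2 = 1/(1+e^{-0.0520}) = 0.5130
L = (1−P_1) × P_2 = 0.6516 × 0.5130 = 0.33428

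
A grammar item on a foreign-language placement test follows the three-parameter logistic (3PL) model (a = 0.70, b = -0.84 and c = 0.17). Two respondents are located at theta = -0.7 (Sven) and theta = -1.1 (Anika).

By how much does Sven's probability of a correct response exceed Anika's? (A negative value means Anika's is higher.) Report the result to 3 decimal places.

0.058

P(theta) = c + (1 − c) · 1 / (1 + exp(−a(theta − b)))
P(Sven) = 0.6053  [exponent 0.0980]
P(Anika) = 0.5473  [exponent -0.1820]
Difference = 0.6053 − 0.5473 = 0.0580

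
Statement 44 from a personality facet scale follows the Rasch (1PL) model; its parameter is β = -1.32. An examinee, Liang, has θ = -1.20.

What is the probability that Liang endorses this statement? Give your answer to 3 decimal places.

0.530

P(θ) = 1 / (1 + exp(−(θ − β)))
Exponent: (-1.20 − (-1.32)) = 0.1200
1/(1 + e^{-0.1200}) = 0.5300
P = 0.5300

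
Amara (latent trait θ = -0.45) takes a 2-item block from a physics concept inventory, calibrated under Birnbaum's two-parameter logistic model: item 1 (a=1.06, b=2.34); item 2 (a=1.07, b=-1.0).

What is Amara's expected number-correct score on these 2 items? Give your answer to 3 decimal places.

0.692

P(θ) = 1 / (1 + exp(−a(θ − b)))
P_1 = 1/(1+e^{2.9574}) = 0.0494
P_2 = 1/(1+e^{-0.5885}) = 0.6430
E[score] = 0.0494 + 0.6430 = 0.6924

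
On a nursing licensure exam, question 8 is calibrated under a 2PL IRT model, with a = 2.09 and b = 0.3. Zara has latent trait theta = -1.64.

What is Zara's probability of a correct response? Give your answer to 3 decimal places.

0.017

P(theta) = 1 / (1 + exp(−a(theta − b)))
Exponent: 2.09 × (-1.64 − 0.3) = -4.0546
1/(1 + e^{4.0546}) = 0.0170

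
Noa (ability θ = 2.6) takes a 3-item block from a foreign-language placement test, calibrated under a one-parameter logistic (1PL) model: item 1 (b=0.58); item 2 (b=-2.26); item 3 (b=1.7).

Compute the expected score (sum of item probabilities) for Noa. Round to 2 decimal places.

P(θ) = 1 / (1 + exp(−(θ − b)))
P_1 = 1/(1+e^{-2.0200}) = 0.8829
P_2 = 1/(1+e^{-4.8600}) = 0.9923
P_3 = 1/(1+e^{-0.9000}) = 0.7109
E[score] = 0.8829 + 0.9923 + 0.7109 = 2.5861

2.59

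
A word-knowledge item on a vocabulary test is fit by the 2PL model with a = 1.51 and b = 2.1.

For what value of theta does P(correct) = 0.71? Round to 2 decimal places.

P(theta) = 1 / (1 + exp(−a(theta − b)))
logit = ln(0.7100/0.2900) = 0.8954
theta = b + logit/(a) = 2.1 + 0.8954/1.5100 = 2.6930

2.69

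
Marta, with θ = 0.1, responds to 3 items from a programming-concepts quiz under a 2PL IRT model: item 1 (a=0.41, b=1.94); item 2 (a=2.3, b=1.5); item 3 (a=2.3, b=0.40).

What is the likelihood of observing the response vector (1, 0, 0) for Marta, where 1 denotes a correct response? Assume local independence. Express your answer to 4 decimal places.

0.2048

P(θ) = 1 / (1 + exp(−a(θ − b)))
P_1 = 1/(1+e^{0.7544}) = 0.3199
P_2 = 1/(1+e^{3.2200}) = 0.0384
P_3 = 1/(1+e^{0.6900}) = 0.3340
L = P_1 × (1−P_2) × (1−P_3) = 0.3199 × 0.9616 × 0.6660 = 0.20483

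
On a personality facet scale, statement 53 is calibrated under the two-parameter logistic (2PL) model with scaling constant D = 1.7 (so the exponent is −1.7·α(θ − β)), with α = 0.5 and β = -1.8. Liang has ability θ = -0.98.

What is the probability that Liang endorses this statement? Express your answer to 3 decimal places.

0.668

P(θ) = 1 / (1 + exp(−D·α(θ − β)))
Exponent: 1.7 × 0.5 × (-0.98 − (-1.8)) = 0.6970
1/(1 + e^{-0.6970}) = 0.6675
P = 0.6675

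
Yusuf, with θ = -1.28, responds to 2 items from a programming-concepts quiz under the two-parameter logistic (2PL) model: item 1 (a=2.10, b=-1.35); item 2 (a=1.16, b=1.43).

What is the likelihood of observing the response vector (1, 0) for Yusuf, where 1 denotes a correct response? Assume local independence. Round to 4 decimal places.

0.5145

P(θ) = 1 / (1 + exp(−a(θ − b)))
P_1 = 1/(1+e^{-0.1470}) = 0.5367
P_2 = 1/(1+e^{3.1436}) = 0.0413
L = P_1 × (1−P_2) = 0.5367 × 0.9587 = 0.51450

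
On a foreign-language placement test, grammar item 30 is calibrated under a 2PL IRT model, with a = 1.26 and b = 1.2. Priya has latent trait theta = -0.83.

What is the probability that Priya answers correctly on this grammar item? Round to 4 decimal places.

0.0719

P(theta) = 1 / (1 + exp(−a(theta − b)))
Exponent: 1.26 × (-0.83 − 1.2) = -2.5578
1/(1 + e^{2.5578}) = 0.0719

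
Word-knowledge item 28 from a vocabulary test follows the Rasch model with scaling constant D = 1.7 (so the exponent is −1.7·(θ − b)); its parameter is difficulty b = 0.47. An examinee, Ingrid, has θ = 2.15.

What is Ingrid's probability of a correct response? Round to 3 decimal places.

0.946

P(θ) = 1 / (1 + exp(−D·(θ − b)))
Exponent: 1.7 × (2.15 − 0.47) = 2.8560
1/(1 + e^{-2.8560}) = 0.9456
P = 0.9456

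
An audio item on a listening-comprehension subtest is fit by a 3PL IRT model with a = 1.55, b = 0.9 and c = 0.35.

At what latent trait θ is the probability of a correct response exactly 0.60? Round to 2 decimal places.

P(θ) = c + (1 − c) · 1 / (1 + exp(−a(θ − b)))
Remove guessing floor: (0.60 − 0.35)/(1 − 0.35) = 0.3846
logit = ln(0.3846/0.6154) = -0.4700
θ = b + logit/(a) = 0.9 + (-0.4700)/1.5500 = 0.5968

0.60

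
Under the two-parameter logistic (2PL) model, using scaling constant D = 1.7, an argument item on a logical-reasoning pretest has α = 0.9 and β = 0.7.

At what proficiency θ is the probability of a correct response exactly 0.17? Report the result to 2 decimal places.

-0.34

P(θ) = 1 / (1 + exp(−D·α(θ − β)))
logit = ln(0.1700/0.8300) = -1.5856
θ = β + logit/(1.7·α) = 0.7 + (-1.5856)/1.5300 = -0.3364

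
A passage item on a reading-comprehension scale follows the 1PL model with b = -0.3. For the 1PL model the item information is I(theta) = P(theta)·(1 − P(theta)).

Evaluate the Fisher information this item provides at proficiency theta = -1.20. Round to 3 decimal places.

P = 1/(1+e^{0.9000}) = 0.2891
P(1−P) = 0.2891 × 0.7109 = 0.2055
I = P(1−P) = 0.20550

0.206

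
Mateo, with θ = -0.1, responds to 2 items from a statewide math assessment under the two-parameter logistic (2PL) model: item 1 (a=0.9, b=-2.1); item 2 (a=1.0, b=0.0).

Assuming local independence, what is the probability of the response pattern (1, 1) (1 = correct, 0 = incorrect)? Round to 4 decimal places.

0.4076

P(θ) = 1 / (1 + exp(−a(θ − b)))
P_1 = 1/(1+e^{-1.8000}) = 0.8581
P_2 = 1/(1+e^{0.1000}) = 0.4750
L = P_1 × P_2 = 0.8581 × 0.4750 = 0.40764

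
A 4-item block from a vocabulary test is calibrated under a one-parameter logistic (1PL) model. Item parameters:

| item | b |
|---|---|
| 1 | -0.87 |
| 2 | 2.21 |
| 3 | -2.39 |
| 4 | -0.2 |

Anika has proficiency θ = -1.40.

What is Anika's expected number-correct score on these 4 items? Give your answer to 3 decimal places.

P(θ) = 1 / (1 + exp(−(θ − b)))
P_1 = 1/(1+e^{0.5300}) = 0.3705
P_2 = 1/(1+e^{3.6100}) = 0.0263
P_3 = 1/(1+e^{-0.9900}) = 0.7291
P_4 = 1/(1+e^{1.2000}) = 0.2315
E[score] = 0.3705 + 0.0263 + 0.7291 + 0.2315 = 1.3574

1.357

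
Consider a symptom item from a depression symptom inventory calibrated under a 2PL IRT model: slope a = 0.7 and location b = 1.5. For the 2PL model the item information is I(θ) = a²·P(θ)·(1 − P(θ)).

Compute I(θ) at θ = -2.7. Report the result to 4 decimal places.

P = 1/(1+e^{2.9400}) = 0.0502
P(1−P) = 0.0502 × 0.9498 = 0.0477
I = a² × P(1−P) = 0.7² × 0.0477 = 0.02337

0.0234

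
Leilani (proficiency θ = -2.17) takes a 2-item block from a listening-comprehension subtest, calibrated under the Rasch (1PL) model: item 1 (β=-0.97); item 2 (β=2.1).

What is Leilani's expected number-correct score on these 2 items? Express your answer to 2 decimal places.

P(θ) = 1 / (1 + exp(−(θ − β)))
P_1 = 1/(1+e^{1.2000}) = 0.2315
P_2 = 1/(1+e^{4.2700}) = 0.0138
E[score] = 0.2315 + 0.0138 = 0.2453

0.25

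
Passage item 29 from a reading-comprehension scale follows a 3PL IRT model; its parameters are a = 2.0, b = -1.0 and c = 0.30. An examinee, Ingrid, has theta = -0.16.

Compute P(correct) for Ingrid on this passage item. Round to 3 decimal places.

0.890

P(theta) = c + (1 − c) · 1 / (1 + exp(−a(theta − b)))
Exponent: 2.0 × (-0.16 − (-1.0)) = 1.6800
1/(1 + e^{-1.6800}) = 0.8429
P = 0.30 + 0.70 × 0.8429 = 0.8900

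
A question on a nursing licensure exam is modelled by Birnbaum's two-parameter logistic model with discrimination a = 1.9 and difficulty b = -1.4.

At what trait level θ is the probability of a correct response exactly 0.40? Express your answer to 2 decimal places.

-1.61

P(θ) = 1 / (1 + exp(−a(θ − b)))
logit = ln(0.4000/0.6000) = -0.4055
θ = b + logit/(a) = -1.4 + (-0.4055)/1.9000 = -1.6134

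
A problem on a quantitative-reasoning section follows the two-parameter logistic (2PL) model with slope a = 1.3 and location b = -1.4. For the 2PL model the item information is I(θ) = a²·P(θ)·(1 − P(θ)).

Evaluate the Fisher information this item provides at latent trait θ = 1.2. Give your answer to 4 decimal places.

P = 1/(1+e^{-3.3800}) = 0.9671
P(1−P) = 0.9671 × 0.0329 = 0.0318
I = a² × P(1−P) = 1.3² × 0.0318 = 0.05381

0.0538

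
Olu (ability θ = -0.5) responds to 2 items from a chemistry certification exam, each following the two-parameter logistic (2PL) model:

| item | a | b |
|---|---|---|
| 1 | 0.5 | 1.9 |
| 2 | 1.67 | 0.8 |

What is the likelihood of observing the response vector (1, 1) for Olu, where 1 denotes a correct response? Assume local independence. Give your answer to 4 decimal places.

0.0237

P(θ) = 1 / (1 + exp(−a(θ − b)))
P_1 = 1/(1+e^{1.2000}) = 0.2315
P_2 = 1/(1+e^{2.1710}) = 0.1024
L = P_1 × P_2 = 0.2315 × 0.1024 = 0.02370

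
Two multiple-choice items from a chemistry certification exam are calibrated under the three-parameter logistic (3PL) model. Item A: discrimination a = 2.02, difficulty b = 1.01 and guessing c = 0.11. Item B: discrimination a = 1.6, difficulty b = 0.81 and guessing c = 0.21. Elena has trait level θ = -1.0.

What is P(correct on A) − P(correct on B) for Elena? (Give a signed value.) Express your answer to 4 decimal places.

-0.1263

P(θ) = c + (1 − c) · 1 / (1 + exp(−a(θ − b)))
P_A = 0.1251
P_B = 0.2514
P_A − P_B = -0.1263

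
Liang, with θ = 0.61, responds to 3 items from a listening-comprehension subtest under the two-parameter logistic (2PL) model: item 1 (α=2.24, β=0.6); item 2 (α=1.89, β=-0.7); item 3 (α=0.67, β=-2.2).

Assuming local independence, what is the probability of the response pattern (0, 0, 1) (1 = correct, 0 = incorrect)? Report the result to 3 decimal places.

P(θ) = 1 / (1 + exp(−α(θ − β)))
P_1 = 1/(1+e^{-0.0224}) = 0.5056
P_2 = 1/(1+e^{-2.4759}) = 0.9224
P_3 = 1/(1+e^{-1.8827}) = 0.8679
L = (1−P_1) × (1−P_2) × P_3 = 0.4944 × 0.0776 × 0.8679 = 0.03328

0.033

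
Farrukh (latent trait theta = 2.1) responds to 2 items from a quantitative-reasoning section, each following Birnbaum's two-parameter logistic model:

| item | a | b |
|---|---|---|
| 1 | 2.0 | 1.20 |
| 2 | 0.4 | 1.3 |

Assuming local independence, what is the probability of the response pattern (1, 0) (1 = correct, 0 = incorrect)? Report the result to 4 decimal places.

0.3610

P(theta) = 1 / (1 + exp(−a(theta − b)))
P_1 = 1/(1+e^{-1.8000}) = 0.8581
P_2 = 1/(1+e^{-0.3200}) = 0.5793
L = P_1 × (1−P_2) = 0.8581 × 0.4207 = 0.36100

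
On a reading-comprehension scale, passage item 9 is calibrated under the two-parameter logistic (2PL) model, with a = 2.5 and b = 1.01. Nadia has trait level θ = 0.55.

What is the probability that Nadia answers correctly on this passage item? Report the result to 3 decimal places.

0.240

P(θ) = 1 / (1 + exp(−a(θ − b)))
Exponent: 2.5 × (0.55 − 1.01) = -1.1500
1/(1 + e^{1.1500}) = 0.2405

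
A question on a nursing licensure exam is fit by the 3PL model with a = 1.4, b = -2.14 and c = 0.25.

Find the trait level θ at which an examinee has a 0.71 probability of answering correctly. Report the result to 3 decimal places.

-1.810

P(θ) = c + (1 − c) · 1 / (1 + exp(−a(θ − b)))
Remove guessing floor: (0.71 − 0.25)/(1 − 0.25) = 0.6133
logit = ln(0.6133/0.3867) = 0.4613
θ = b + logit/(a) = -2.14 + 0.4613/1.4000 = -1.8105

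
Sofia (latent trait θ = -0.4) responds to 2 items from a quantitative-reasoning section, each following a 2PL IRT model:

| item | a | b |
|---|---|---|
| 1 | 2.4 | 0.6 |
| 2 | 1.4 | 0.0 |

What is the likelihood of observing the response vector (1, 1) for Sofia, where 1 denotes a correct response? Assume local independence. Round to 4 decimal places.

0.0302

P(θ) = 1 / (1 + exp(−a(θ − b)))
P_1 = 1/(1+e^{2.4000}) = 0.0832
P_2 = 1/(1+e^{0.5600}) = 0.3635
L = P_1 × P_2 = 0.0832 × 0.3635 = 0.03024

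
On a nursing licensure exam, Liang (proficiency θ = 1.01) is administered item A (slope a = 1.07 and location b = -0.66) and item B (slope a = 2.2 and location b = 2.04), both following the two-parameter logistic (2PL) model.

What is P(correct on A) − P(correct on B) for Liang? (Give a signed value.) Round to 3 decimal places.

P(θ) = 1 / (1 + exp(−a(θ − b)))
P_A = 0.8565
P_B = 0.0940
P_A − P_B = 0.7626

0.763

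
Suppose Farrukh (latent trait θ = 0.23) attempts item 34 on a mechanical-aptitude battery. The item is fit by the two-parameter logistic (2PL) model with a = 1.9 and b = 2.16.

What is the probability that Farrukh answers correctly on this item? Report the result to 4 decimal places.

0.0249

P(θ) = 1 / (1 + exp(−a(θ − b)))
Exponent: 1.9 × (0.23 − 2.16) = -3.6670
1/(1 + e^{3.6670}) = 0.0249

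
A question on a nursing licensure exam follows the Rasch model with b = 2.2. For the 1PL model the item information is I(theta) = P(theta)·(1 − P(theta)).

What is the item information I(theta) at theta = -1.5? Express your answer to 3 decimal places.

P = 1/(1+e^{3.7000}) = 0.0241
P(1−P) = 0.0241 × 0.9759 = 0.0235
I = P(1−P) = 0.02354

0.024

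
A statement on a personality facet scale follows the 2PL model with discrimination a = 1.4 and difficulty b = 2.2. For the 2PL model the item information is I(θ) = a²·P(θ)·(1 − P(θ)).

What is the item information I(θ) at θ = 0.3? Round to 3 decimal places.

0.120

P = 1/(1+e^{2.6600}) = 0.0654
P(1−P) = 0.0654 × 0.9346 = 0.0611
I = a² × P(1−P) = 1.4² × 0.0611 = 0.11976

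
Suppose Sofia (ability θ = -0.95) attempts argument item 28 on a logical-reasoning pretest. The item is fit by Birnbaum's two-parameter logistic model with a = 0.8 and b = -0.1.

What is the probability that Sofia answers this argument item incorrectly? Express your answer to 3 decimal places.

0.664

P(θ) = 1 / (1 + exp(−a(θ − b)))
Exponent: 0.8 × (-0.95 − (-0.1)) = -0.6800
1/(1 + e^{0.6800}) = 0.3363
P(incorrect) = 1 − 0.3363 = 0.6637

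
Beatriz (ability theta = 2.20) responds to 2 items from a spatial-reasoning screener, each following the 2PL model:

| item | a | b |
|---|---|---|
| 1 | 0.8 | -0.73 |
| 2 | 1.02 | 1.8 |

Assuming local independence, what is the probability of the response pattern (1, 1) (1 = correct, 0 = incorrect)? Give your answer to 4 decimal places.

0.5480

P(theta) = 1 / (1 + exp(−a(theta − b)))
P_1 = 1/(1+e^{-2.3440}) = 0.9125
P_2 = 1/(1+e^{-0.4080}) = 0.6006
L = P_1 × P_2 = 0.9125 × 0.6006 = 0.54803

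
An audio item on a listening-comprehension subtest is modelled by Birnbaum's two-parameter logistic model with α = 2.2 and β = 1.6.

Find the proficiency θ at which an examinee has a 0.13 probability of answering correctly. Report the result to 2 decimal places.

0.74

P(θ) = 1 / (1 + exp(−α(θ − β)))
logit = ln(0.1300/0.8700) = -1.9010
θ = β + logit/(α) = 1.6 + (-1.9010)/2.2000 = 0.7359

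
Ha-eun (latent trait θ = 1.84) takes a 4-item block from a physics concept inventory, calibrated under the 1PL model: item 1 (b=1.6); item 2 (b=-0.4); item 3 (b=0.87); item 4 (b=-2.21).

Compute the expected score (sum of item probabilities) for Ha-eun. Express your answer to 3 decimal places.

P(θ) = 1 / (1 + exp(−(θ − b)))
P_1 = 1/(1+e^{-0.2400}) = 0.5597
P_2 = 1/(1+e^{-2.2400}) = 0.9038
P_3 = 1/(1+e^{-0.9700}) = 0.7251
P_4 = 1/(1+e^{-4.0500}) = 0.9829
E[score] = 0.5597 + 0.9038 + 0.7251 + 0.9829 = 3.1715

3.171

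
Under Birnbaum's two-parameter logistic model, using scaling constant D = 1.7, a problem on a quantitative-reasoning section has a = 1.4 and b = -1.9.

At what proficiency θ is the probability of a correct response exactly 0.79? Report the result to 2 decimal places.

-1.34

P(θ) = 1 / (1 + exp(−D·a(θ − b)))
logit = ln(0.7900/0.2100) = 1.3249
θ = b + logit/(1.7·a) = -1.9 + 1.3249/2.3800 = -1.3433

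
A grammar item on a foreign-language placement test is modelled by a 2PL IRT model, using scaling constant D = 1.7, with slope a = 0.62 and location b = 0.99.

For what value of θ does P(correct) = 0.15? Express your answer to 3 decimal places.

-0.656

P(θ) = 1 / (1 + exp(−D·a(θ − b)))
logit = ln(0.1500/0.8500) = -1.7346
θ = b + logit/(1.7·a) = 0.99 + (-1.7346)/1.0540 = -0.6557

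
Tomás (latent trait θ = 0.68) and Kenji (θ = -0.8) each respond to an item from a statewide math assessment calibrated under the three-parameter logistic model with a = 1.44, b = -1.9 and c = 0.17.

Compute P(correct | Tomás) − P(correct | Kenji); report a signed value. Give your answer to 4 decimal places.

P(θ) = c + (1 − c) · 1 / (1 + exp(−a(θ − b)))
P(Tomás) = 0.9803  [exponent 3.7152]
P(Kenji) = 0.8587  [exponent 1.5840]
Difference = 0.9803 − 0.8587 = 0.1216

0.1216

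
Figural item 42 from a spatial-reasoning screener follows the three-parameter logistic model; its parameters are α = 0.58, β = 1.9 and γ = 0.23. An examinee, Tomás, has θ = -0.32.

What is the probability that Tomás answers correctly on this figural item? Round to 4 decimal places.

0.3965

P(θ) = γ + (1 − γ) · 1 / (1 + exp(−α(θ − β)))
Exponent: 0.58 × (-0.32 − 1.9) = -1.2876
1/(1 + e^{1.2876}) = 0.2163
P = 0.23 + 0.77 × 0.2163 = 0.3965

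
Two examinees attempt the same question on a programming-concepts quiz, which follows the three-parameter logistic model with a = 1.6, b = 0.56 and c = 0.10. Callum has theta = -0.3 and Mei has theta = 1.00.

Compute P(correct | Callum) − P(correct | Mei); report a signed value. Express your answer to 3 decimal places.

-0.421

P(theta) = c + (1 − c) · 1 / (1 + exp(−a(theta − b)))
P(Callum) = 0.2815  [exponent -1.3760]
P(Mei) = 0.7022  [exponent 0.7040]
Difference = 0.2815 − 0.7022 = -0.4207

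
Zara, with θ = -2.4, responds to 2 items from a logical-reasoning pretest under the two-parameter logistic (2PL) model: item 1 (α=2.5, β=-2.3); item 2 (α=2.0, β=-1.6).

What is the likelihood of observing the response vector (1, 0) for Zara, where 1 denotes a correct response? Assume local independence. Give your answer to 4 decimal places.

P(θ) = 1 / (1 + exp(−α(θ − β)))
P_1 = 1/(1+e^{0.2500}) = 0.4378
P_2 = 1/(1+e^{1.6000}) = 0.1680
L = P_1 × (1−P_2) = 0.4378 × 0.8320 = 0.36428

0.3643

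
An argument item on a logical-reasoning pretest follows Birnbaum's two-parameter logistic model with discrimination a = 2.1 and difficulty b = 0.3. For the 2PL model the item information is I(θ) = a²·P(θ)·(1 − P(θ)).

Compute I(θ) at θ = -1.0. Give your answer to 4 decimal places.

0.2535

P = 1/(1+e^{2.7300}) = 0.0612
P(1−P) = 0.0612 × 0.9388 = 0.0575
I = a² × P(1−P) = 2.1² × 0.0575 = 0.25348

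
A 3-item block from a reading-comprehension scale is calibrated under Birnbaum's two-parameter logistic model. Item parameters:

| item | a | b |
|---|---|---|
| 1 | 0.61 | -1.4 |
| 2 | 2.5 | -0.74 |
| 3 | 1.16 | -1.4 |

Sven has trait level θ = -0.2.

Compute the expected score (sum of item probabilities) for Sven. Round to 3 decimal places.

2.270

P(θ) = 1 / (1 + exp(−a(θ − b)))
P_1 = 1/(1+e^{-0.7320}) = 0.6752
P_2 = 1/(1+e^{-1.3500}) = 0.7941
P_3 = 1/(1+e^{-1.3920}) = 0.8009
E[score] = 0.6752 + 0.7941 + 0.8009 = 2.2703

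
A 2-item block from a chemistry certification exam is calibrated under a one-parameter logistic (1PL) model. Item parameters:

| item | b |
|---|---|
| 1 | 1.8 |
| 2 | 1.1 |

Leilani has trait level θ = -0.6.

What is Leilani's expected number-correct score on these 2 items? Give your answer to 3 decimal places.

0.238

P(θ) = 1 / (1 + exp(−(θ − b)))
P_1 = 1/(1+e^{2.4000}) = 0.0832
P_2 = 1/(1+e^{1.7000}) = 0.1545
E[score] = 0.0832 + 0.1545 = 0.2376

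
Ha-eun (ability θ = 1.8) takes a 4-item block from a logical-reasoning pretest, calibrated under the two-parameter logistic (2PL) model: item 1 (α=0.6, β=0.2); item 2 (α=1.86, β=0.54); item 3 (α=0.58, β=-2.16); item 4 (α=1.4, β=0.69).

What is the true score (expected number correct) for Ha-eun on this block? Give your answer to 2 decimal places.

3.37

P(θ) = 1 / (1 + exp(−α(θ − β)))
P_1 = 1/(1+e^{-0.9600}) = 0.7231
P_2 = 1/(1+e^{-2.3436}) = 0.9124
P_3 = 1/(1+e^{-2.2968}) = 0.9086
P_4 = 1/(1+e^{-1.5540}) = 0.8255
E[score] = 0.7231 + 0.9124 + 0.9086 + 0.8255 = 3.3696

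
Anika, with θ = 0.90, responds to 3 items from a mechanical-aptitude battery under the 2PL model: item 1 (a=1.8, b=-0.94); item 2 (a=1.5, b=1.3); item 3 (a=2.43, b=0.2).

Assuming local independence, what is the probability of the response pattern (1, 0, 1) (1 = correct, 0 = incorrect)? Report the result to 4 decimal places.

0.5268

P(θ) = 1 / (1 + exp(−a(θ − b)))
P_1 = 1/(1+e^{-3.3120}) = 0.9648
P_2 = 1/(1+e^{0.6000}) = 0.3543
P_3 = 1/(1+e^{-1.7010}) = 0.8457
L = P_1 × (1−P_2) × P_3 = 0.9648 × 0.6457 × 0.8457 = 0.52681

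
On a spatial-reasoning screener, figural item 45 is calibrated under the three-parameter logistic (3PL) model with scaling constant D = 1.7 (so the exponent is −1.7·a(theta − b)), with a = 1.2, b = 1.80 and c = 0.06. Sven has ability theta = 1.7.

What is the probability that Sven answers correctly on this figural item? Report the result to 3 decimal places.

P(theta) = c + (1 − c) · 1 / (1 + exp(−D·a(theta − b)))
Exponent: 1.7 × 1.2 × (1.7 − 1.80) = -0.2040
1/(1 + e^{0.2040}) = 0.4492
P = 0.06 + 0.94 × 0.4492 = 0.4822

0.482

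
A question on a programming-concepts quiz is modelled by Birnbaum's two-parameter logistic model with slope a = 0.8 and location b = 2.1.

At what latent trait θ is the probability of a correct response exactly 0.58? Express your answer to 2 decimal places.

2.50

P(θ) = 1 / (1 + exp(−a(θ − b)))
logit = ln(0.5800/0.4200) = 0.3228
θ = b + logit/(a) = 2.1 + 0.3228/0.8000 = 2.5035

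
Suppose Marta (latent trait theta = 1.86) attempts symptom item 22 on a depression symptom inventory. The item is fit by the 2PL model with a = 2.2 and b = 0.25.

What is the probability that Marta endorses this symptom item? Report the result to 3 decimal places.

0.972

P(theta) = 1 / (1 + exp(−a(theta − b)))
Exponent: 2.2 × (1.86 − 0.25) = 3.5420
1/(1 + e^{-3.5420}) = 0.9719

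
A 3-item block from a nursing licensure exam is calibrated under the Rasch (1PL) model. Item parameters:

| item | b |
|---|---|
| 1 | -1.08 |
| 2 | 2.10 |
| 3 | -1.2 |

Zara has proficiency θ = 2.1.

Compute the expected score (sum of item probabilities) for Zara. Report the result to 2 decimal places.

P(θ) = 1 / (1 + exp(−(θ − b)))
P_1 = 1/(1+e^{-3.1800}) = 0.9601
P_2 = 1/(1+e^{0.0000}) = 0.5000
P_3 = 1/(1+e^{-3.3000}) = 0.9644
E[score] = 0.9601 + 0.5000 + 0.9644 = 2.4245

2.42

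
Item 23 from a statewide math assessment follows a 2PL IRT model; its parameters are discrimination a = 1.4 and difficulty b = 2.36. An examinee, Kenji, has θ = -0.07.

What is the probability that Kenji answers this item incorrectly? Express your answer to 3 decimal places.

P(θ) = 1 / (1 + exp(−a(θ − b)))
Exponent: 1.4 × (-0.07 − 2.36) = -3.4020
1/(1 + e^{3.4020}) = 0.0322
P(incorrect) = 1 − 0.0322 = 0.9678

0.968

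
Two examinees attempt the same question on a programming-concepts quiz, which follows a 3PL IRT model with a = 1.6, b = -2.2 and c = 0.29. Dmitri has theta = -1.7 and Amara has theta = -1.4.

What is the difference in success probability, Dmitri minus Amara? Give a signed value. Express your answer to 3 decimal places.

-0.066

P(theta) = c + (1 − c) · 1 / (1 + exp(−a(theta − b)))
P(Dmitri) = 0.7799  [exponent 0.8000]
P(Amara) = 0.8455  [exponent 1.2800]
Difference = 0.7799 − 0.8455 = -0.0657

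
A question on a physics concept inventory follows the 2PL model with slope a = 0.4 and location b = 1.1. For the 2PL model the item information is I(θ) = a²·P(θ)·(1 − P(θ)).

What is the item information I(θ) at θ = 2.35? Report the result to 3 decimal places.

0.038

P = 1/(1+e^{-0.5000}) = 0.6225
P(1−P) = 0.6225 × 0.3775 = 0.2350
I = a² × P(1−P) = 0.4² × 0.2350 = 0.03760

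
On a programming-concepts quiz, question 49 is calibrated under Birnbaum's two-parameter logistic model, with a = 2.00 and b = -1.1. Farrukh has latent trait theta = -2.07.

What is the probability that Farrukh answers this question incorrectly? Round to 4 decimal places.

0.8744

P(theta) = 1 / (1 + exp(−a(theta − b)))
Exponent: 2.00 × (-2.07 − (-1.1)) = -1.9400
1/(1 + e^{1.9400}) = 0.1256
P(incorrect) = 1 − 0.1256 = 0.8744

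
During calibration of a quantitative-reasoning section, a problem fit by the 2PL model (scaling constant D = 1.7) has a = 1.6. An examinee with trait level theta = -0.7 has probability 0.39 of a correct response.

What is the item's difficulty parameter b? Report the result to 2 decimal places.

-0.54

P(theta) = 1 / (1 + exp(−D·a(theta − b)))
logit(0.39) = ln(0.39/0.61) = -0.4473
b = theta − logit/(1.7·a) = -0.7 − (-0.4473)/2.7200 = -0.5355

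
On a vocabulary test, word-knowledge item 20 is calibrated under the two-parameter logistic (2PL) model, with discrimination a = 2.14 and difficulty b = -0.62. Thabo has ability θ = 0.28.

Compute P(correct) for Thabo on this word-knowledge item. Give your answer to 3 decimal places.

0.873

P(θ) = 1 / (1 + exp(−a(θ − b)))
Exponent: 2.14 × (0.28 − (-0.62)) = 1.9260
1/(1 + e^{-1.9260}) = 0.8728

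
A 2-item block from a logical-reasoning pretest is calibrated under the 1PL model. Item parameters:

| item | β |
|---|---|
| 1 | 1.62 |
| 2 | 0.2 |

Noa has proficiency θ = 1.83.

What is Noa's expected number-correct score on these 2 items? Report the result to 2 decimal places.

P(θ) = 1 / (1 + exp(−(θ − β)))
P_1 = 1/(1+e^{-0.2100}) = 0.5523
P_2 = 1/(1+e^{-1.6300}) = 0.8362
E[score] = 0.5523 + 0.8362 = 1.3885

1.39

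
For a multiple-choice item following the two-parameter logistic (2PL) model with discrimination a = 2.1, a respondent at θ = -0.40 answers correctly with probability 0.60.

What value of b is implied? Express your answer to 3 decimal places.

-0.593

P(θ) = 1 / (1 + exp(−a(θ − b)))
logit(0.60) = ln(0.60/0.40) = 0.4055
b = θ − logit/(a) = -0.40 − 0.4055/2.1000 = -0.5931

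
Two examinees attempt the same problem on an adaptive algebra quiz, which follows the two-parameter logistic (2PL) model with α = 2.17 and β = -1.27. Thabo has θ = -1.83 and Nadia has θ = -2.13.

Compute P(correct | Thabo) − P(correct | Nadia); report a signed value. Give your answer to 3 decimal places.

0.095

P(θ) = 1 / (1 + exp(−α(θ − β)))
P(Thabo) = 0.2288  [exponent -1.2152]
P(Nadia) = 0.1340  [exponent -1.8662]
Difference = 0.2288 − 0.1340 = 0.0948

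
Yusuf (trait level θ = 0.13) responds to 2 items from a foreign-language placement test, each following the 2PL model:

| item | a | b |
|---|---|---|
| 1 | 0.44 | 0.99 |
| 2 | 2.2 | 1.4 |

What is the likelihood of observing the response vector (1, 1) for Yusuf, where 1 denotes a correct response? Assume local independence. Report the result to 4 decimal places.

0.0234

P(θ) = 1 / (1 + exp(−a(θ − b)))
P_1 = 1/(1+e^{0.3784}) = 0.4065
P_2 = 1/(1+e^{2.7940}) = 0.0576
L = P_1 × P_2 = 0.4065 × 0.0576 = 0.02344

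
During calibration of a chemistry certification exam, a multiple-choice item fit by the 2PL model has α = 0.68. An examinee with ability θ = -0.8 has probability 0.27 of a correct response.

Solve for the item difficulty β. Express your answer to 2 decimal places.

P(θ) = 1 / (1 + exp(−α(θ − β)))
logit(0.27) = ln(0.27/0.73) = -0.9946
β = θ − logit/(α) = -0.8 − (-0.9946)/0.6800 = 0.6627

0.66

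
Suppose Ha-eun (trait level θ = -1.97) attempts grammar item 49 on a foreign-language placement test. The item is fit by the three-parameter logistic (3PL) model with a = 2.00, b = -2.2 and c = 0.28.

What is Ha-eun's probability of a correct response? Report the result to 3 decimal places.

P(θ) = c + (1 − c) · 1 / (1 + exp(−a(θ − b)))
Exponent: 2.00 × (-1.97 − (-2.2)) = 0.4600
1/(1 + e^{-0.4600}) = 0.6130
P = 0.28 + 0.72 × 0.6130 = 0.7214

0.721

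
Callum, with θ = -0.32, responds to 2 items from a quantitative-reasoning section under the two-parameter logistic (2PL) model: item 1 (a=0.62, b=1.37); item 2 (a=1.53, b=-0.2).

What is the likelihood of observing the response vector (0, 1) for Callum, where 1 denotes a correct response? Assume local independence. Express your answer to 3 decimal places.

P(θ) = 1 / (1 + exp(−a(θ − b)))
P_1 = 1/(1+e^{1.0478}) = 0.2596
P_2 = 1/(1+e^{0.1836}) = 0.4542
L = (1−P_1) × P_2 = 0.7404 × 0.4542 = 0.33629

0.336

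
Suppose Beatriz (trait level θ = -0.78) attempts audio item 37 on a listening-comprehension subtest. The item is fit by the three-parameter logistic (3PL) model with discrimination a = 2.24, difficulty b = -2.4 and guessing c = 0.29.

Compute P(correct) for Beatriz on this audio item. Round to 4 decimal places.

P(θ) = c + (1 − c) · 1 / (1 + exp(−a(θ − b)))
Exponent: 2.24 × (-0.78 − (-2.4)) = 3.6288
1/(1 + e^{-3.6288}) = 0.9741
P = 0.29 + 0.71 × 0.9741 = 0.9816

0.9816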